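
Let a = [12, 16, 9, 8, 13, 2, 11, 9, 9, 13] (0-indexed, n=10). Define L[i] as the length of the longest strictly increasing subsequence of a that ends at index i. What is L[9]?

3

   i    0    1    2    3    4    5    6    7    8    9
a[i]   12   16    9    8   13    2   11    9    9   13
L[i]    1    2    1    1    2    1    2    2    2    3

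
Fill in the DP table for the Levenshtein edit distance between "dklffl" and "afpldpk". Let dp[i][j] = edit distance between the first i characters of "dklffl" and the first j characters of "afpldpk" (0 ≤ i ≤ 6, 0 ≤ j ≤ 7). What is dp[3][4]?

3

   ''  a  f  p  l  d  p  k
''  0  1  2  3  4  5  6  7
 d  1  1  2  3  4  4  5  6
 k  2  2  2  3  4  5  5  5
 l  3  3  3  3  3  4  5  6
 f  4  4  3  4  4  4  5  6
 f  5  5  4  4  5  5  5  6
 l  6  6  5  5  4  5  6  6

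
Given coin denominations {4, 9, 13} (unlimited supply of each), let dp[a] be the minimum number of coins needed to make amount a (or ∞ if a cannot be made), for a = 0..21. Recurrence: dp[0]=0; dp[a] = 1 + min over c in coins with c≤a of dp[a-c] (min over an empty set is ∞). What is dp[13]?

1

 a  0  1  2  3  4  5  6  7  8  9 10 11 12 13 14 15 16 17 18 19 20 21
dp  0  -  -  -  1  -  -  -  2  1  -  -  3  1  -  -  4  2  2  -  5  3
(- denotes ∞ / unreachable)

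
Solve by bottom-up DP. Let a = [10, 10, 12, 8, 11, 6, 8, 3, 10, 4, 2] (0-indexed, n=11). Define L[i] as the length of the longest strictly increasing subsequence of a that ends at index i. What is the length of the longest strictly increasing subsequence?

3

   i    0    1    2    3    4    5    6    7    8    9   10
a[i]   10   10   12    8   11    6    8    3   10    4    2
L[i]    1    1    2    1    2    1    2    1    3    2    1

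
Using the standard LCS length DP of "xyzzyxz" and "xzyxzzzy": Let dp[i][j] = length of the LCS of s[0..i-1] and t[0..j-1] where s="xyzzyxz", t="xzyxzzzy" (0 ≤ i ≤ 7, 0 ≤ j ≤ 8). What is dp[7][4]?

   ''  x  z  y  x  z  z  z  y
''  0  0  0  0  0  0  0  0  0
 x  0  1  1  1  1  1  1  1  1
 y  0  1  1  2  2  2  2  2  2
 z  0  1  2  2  2  3  3  3  3
 z  0  1  2  2  2  3  4  4  4
 y  0  1  2  3  3  3  4  4  5
 x  0  1  2  3  4  4  4  4  5
 z  0  1  2  3  4  5  5  5  5

4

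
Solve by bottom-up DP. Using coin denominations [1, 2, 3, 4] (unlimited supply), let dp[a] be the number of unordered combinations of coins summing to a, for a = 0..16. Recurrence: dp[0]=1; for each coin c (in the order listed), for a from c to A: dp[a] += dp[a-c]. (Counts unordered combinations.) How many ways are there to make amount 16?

after  coin     0     1     2     3     4     5     6     7     8     9    10    11    12    13    14    15    16
          1     1     1     1     1     1     1     1     1     1     1     1     1     1     1     1     1     1
          2     1     1     2     2     3     3     4     4     5     5     6     6     7     7     8     8     9
          3     1     1     2     3     4     5     7     8    10    12    14    16    19    21    24    27    30
          4     1     1     2     3     5     6     9    11    15    18    23    27    34    39    47    54    64

64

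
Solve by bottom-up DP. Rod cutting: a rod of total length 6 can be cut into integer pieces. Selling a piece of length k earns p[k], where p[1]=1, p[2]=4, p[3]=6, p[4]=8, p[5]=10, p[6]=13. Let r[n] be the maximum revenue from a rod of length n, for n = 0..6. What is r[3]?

   n    0    1    2    3    4    5    6
r[n]    0    1    4    6    8   10   13

6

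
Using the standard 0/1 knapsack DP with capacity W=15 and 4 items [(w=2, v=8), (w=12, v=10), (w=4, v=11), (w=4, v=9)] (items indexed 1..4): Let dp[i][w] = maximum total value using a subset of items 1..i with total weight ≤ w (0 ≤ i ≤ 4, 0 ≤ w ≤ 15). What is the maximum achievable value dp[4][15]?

i\w   0   1   2   3   4   5   6   7   8   9  10  11  12  13  14  15
  0   0   0   0   0   0   0   0   0   0   0   0   0   0   0   0   0
  1   0   0   8   8   8   8   8   8   8   8   8   8   8   8   8   8
  2   0   0   8   8   8   8   8   8   8   8   8   8  10  10  18  18
  3   0   0   8   8  11  11  19  19  19  19  19  19  19  19  19  19
  4   0   0   8   8  11  11  19  19  20  20  28  28  28  28  28  28

28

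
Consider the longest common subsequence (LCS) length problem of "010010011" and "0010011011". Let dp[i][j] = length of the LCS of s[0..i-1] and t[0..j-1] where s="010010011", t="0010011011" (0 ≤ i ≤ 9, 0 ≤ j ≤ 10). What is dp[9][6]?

6

   ''  0  0  1  0  0  1  1  0  1  1
''  0  0  0  0  0  0  0  0  0  0  0
 0  0  1  1  1  1  1  1  1  1  1  1
 1  0  1  1  2  2  2  2  2  2  2  2
 0  0  1  2  2  3  3  3  3  3  3  3
 0  0  1  2  2  3  4  4  4  4  4  4
 1  0  1  2  3  3  4  5  5  5  5  5
 0  0  1  2  3  4  4  5  5  6  6  6
 0  0  1  2  3  4  5  5  5  6  6  6
 1  0  1  2  3  4  5  6  6  6  7  7
 1  0  1  2  3  4  5  6  7  7  7  8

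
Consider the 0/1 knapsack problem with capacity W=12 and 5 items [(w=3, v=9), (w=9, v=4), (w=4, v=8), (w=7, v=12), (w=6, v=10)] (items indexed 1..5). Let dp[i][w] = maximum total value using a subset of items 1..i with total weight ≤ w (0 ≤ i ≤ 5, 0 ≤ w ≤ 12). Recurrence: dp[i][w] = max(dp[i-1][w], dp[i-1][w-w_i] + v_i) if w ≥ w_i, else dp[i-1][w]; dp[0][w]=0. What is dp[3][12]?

i\w   0   1   2   3   4   5   6   7   8   9  10  11  12
  0   0   0   0   0   0   0   0   0   0   0   0   0   0
  1   0   0   0   9   9   9   9   9   9   9   9   9   9
  2   0   0   0   9   9   9   9   9   9   9   9   9  13
  3   0   0   0   9   9   9   9  17  17  17  17  17  17
  4   0   0   0   9   9   9   9  17  17  17  21  21  21
  5   0   0   0   9   9   9  10  17  17  19  21  21  21

17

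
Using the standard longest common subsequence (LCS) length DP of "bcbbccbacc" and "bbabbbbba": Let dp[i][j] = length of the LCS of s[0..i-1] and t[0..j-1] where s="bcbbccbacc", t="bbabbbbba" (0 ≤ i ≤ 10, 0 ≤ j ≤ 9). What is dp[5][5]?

3

   ''  b  b  a  b  b  b  b  b  a
''  0  0  0  0  0  0  0  0  0  0
 b  0  1  1  1  1  1  1  1  1  1
 c  0  1  1  1  1  1  1  1  1  1
 b  0  1  2  2  2  2  2  2  2  2
 b  0  1  2  2  3  3  3  3  3  3
 c  0  1  2  2  3  3  3  3  3  3
 c  0  1  2  2  3  3  3  3  3  3
 b  0  1  2  2  3  4  4  4  4  4
 a  0  1  2  3  3  4  4  4  4  5
 c  0  1  2  3  3  4  4  4  4  5
 c  0  1  2  3  3  4  4  4  4  5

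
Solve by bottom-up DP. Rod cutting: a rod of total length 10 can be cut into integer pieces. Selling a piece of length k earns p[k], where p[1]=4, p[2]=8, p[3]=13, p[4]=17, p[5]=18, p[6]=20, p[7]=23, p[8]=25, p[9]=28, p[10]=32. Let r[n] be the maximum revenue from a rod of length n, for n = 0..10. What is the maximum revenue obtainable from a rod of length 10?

   n    0    1    2    3    4    5    6    7    8    9   10
r[n]    0    4    8   13   17   21   26   30   34   39   43

43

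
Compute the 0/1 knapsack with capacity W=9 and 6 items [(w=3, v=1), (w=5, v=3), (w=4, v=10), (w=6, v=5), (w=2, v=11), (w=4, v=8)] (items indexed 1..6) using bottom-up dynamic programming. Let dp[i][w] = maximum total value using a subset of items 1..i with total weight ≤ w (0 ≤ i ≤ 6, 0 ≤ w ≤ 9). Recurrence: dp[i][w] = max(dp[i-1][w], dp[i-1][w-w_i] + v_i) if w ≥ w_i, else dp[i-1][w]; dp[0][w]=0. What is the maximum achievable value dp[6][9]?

i\w   0   1   2   3   4   5   6   7   8   9
  0   0   0   0   0   0   0   0   0   0   0
  1   0   0   0   1   1   1   1   1   1   1
  2   0   0   0   1   1   3   3   3   4   4
  3   0   0   0   1  10  10  10  11  11  13
  4   0   0   0   1  10  10  10  11  11  13
  5   0   0  11  11  11  12  21  21  21  22
  6   0   0  11  11  11  12  21  21  21  22

22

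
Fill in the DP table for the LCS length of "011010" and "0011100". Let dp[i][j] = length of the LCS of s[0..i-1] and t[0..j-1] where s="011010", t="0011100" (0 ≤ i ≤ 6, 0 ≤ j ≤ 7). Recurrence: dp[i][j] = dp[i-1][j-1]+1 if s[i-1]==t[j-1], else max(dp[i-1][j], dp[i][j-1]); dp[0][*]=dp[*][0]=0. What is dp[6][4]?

3

   ''  0  0  1  1  1  0  0
''  0  0  0  0  0  0  0  0
 0  0  1  1  1  1  1  1  1
 1  0  1  1  2  2  2  2  2
 1  0  1  1  2  3  3  3  3
 0  0  1  2  2  3  3  4  4
 1  0  1  2  3  3  4  4  4
 0  0  1  2  3  3  4  5  5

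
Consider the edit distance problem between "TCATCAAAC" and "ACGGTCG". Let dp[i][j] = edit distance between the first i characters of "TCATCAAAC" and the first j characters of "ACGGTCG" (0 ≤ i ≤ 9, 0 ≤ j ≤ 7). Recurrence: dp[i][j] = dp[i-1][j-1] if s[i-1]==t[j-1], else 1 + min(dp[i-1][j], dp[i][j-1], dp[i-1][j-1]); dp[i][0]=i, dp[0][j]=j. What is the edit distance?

   ''  A  C  G  G  T  C  G
''  0  1  2  3  4  5  6  7
 T  1  1  2  3  4  4  5  6
 C  2  2  1  2  3  4  4  5
 A  3  2  2  2  3  4  5  5
 T  4  3  3  3  3  3  4  5
 C  5  4  3  4  4  4  3  4
 A  6  5  4  4  5  5  4  4
 A  7  6  5  5  5  6  5  5
 A  8  7  6  6  6  6  6  6
 C  9  8  7  7  7  7  6  7

7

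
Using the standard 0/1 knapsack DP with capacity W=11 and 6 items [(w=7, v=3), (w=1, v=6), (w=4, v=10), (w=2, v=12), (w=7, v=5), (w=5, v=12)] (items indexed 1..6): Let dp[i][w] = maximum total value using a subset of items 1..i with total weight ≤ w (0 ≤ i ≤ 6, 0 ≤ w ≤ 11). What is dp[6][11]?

34

i\w   0   1   2   3   4   5   6   7   8   9  10  11
  0   0   0   0   0   0   0   0   0   0   0   0   0
  1   0   0   0   0   0   0   0   3   3   3   3   3
  2   0   6   6   6   6   6   6   6   9   9   9   9
  3   0   6   6   6  10  16  16  16  16  16  16  16
  4   0   6  12  18  18  18  22  28  28  28  28  28
  5   0   6  12  18  18  18  22  28  28  28  28  28
  6   0   6  12  18  18  18  22  28  30  30  30  34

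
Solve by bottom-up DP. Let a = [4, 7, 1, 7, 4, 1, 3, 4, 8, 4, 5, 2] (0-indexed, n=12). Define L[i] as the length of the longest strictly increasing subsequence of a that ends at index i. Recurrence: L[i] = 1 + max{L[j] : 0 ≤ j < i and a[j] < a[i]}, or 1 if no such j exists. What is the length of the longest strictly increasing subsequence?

   i    0    1    2    3    4    5    6    7    8    9   10   11
a[i]    4    7    1    7    4    1    3    4    8    4    5    2
L[i]    1    2    1    2    2    1    2    3    4    3    4    2

4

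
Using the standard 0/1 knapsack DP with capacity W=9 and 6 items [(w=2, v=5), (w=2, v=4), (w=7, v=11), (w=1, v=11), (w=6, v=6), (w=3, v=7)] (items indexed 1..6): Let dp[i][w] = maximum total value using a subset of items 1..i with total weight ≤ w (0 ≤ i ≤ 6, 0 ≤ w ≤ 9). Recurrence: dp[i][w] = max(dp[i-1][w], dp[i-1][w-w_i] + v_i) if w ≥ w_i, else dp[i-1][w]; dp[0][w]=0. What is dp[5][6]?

20

i\w   0   1   2   3   4   5   6   7   8   9
  0   0   0   0   0   0   0   0   0   0   0
  1   0   0   5   5   5   5   5   5   5   5
  2   0   0   5   5   9   9   9   9   9   9
  3   0   0   5   5   9   9   9  11  11  16
  4   0  11  11  16  16  20  20  20  22  22
  5   0  11  11  16  16  20  20  20  22  22
  6   0  11  11  16  18  20  23  23  27  27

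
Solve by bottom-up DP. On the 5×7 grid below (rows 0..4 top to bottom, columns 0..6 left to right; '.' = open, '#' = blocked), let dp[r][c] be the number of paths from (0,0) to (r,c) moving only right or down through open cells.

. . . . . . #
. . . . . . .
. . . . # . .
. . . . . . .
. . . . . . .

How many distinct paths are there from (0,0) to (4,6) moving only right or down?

119

r\c   0   1   2   3   4   5   6
  0   1   1   1   1   1   1   0
  1   1   2   3   4   5   6   6
  2   1   3   6  10   0   6  12
  3   1   4  10  20  20  26  38
  4   1   5  15  35  55  81 119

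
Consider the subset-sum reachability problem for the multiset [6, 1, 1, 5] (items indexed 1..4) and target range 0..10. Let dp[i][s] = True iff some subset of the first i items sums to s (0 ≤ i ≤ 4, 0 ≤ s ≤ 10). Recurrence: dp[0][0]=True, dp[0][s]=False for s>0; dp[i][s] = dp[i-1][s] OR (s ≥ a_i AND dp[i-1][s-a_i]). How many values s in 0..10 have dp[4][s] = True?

i\s   0   1   2   3   4   5   6   7   8   9  10
  0   T   F   F   F   F   F   F   F   F   F   F
  1   T   F   F   F   F   F   T   F   F   F   F
  2   T   T   F   F   F   F   T   T   F   F   F
  3   T   T   T   F   F   F   T   T   T   F   F
  4   T   T   T   F   F   T   T   T   T   F   F

7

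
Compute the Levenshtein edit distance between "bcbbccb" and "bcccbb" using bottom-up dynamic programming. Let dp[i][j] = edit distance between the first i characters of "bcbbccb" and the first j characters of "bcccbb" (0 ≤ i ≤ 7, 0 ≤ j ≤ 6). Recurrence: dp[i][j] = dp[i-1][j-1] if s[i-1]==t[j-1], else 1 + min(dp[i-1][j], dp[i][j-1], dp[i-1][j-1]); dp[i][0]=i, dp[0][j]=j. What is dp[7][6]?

   ''  b  c  c  c  b  b
''  0  1  2  3  4  5  6
 b  1  0  1  2  3  4  5
 c  2  1  0  1  2  3  4
 b  3  2  1  1  2  2  3
 b  4  3  2  2  2  2  2
 c  5  4  3  2  2  3  3
 c  6  5  4  3  2  3  4
 b  7  6  5  4  3  2  3

3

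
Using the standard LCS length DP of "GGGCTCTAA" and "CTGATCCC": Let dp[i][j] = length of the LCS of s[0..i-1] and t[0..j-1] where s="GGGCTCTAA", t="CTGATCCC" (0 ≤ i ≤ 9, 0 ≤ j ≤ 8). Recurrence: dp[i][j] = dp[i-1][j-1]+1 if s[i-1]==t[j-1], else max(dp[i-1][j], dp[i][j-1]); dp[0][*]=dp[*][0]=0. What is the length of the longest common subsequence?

3

   ''  C  T  G  A  T  C  C  C
''  0  0  0  0  0  0  0  0  0
 G  0  0  0  1  1  1  1  1  1
 G  0  0  0  1  1  1  1  1  1
 G  0  0  0  1  1  1  1  1  1
 C  0  1  1  1  1  1  2  2  2
 T  0  1  2  2  2  2  2  2  2
 C  0  1  2  2  2  2  3  3  3
 T  0  1  2  2  2  3  3  3  3
 A  0  1  2  2  3  3  3  3  3
 A  0  1  2  2  3  3  3  3  3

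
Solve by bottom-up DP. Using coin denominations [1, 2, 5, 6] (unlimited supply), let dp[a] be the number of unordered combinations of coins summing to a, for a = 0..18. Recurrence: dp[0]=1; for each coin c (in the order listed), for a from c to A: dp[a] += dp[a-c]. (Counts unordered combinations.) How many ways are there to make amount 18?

after  coin     0     1     2     3     4     5     6     7     8     9    10    11    12    13    14    15    16    17    18
          1     1     1     1     1     1     1     1     1     1     1     1     1     1     1     1     1     1     1     1
          2     1     1     2     2     3     3     4     4     5     5     6     6     7     7     8     8     9     9    10
          5     1     1     2     2     3     4     5     6     7     8    10    11    13    14    16    18    20    22    24
          6     1     1     2     2     3     4     6     7     9    10    13    15    19    21    25    28    33    37    43

43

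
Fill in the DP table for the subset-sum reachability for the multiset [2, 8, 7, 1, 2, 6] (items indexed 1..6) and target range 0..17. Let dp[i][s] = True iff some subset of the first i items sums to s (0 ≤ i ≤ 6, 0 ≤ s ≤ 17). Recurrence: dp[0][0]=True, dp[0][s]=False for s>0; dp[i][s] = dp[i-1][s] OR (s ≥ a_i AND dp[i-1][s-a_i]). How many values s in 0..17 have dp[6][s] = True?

18

i\s   0   1   2   3   4   5   6   7   8   9  10  11  12  13  14  15  16  17
  0   T   F   F   F   F   F   F   F   F   F   F   F   F   F   F   F   F   F
  1   T   F   T   F   F   F   F   F   F   F   F   F   F   F   F   F   F   F
  2   T   F   T   F   F   F   F   F   T   F   T   F   F   F   F   F   F   F
  3   T   F   T   F   F   F   F   T   T   T   T   F   F   F   F   T   F   T
  4   T   T   T   T   F   F   F   T   T   T   T   T   F   F   F   T   T   T
  5   T   T   T   T   T   T   F   T   T   T   T   T   T   T   F   T   T   T
  6   T   T   T   T   T   T   T   T   T   T   T   T   T   T   T   T   T   T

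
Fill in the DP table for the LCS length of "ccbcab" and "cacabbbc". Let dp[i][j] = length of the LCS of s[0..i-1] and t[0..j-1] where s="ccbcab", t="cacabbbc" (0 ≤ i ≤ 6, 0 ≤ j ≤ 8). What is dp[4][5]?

3

   ''  c  a  c  a  b  b  b  c
''  0  0  0  0  0  0  0  0  0
 c  0  1  1  1  1  1  1  1  1
 c  0  1  1  2  2  2  2  2  2
 b  0  1  1  2  2  3  3  3  3
 c  0  1  1  2  2  3  3  3  4
 a  0  1  2  2  3  3  3  3  4
 b  0  1  2  2  3  4  4  4  4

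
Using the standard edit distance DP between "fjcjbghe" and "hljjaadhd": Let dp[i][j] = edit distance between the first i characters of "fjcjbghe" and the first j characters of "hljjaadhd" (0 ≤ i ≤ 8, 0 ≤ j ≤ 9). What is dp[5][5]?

4

   ''  h  l  j  j  a  a  d  h  d
''  0  1  2  3  4  5  6  7  8  9
 f  1  1  2  3  4  5  6  7  8  9
 j  2  2  2  2  3  4  5  6  7  8
 c  3  3  3  3  3  4  5  6  7  8
 j  4  4  4  3  3  4  5  6  7  8
 b  5  5  5  4  4  4  5  6  7  8
 g  6  6  6  5  5  5  5  6  7  8
 h  7  6  7  6  6  6  6  6  6  7
 e  8  7  7  7  7  7  7  7  7  7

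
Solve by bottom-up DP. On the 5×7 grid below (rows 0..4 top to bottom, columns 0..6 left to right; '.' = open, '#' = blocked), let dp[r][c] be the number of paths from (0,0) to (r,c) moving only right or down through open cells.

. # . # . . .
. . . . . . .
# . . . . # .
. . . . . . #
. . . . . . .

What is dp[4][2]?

4

r\c   0   1   2   3   4   5   6
  0   1   0   0   0   0   0   0
  1   1   1   1   1   1   1   1
  2   0   1   2   3   4   0   1
  3   0   1   3   6  10  10   0
  4   0   1   4  10  20  30  30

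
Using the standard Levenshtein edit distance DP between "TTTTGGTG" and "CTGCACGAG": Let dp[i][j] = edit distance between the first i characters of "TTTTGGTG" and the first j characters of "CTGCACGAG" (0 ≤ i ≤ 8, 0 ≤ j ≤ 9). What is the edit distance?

   ''  C  T  G  C  A  C  G  A  G
''  0  1  2  3  4  5  6  7  8  9
 T  1  1  1  2  3  4  5  6  7  8
 T  2  2  1  2  3  4  5  6  7  8
 T  3  3  2  2  3  4  5  6  7  8
 T  4  4  3  3  3  4  5  6  7  8
 G  5  5  4  3  4  4  5  5  6  7
 G  6  6  5  4  4  5  5  5  6  6
 T  7  7  6  5  5  5  6  6  6  7
 G  8  8  7  6  6  6  6  6  7  6

6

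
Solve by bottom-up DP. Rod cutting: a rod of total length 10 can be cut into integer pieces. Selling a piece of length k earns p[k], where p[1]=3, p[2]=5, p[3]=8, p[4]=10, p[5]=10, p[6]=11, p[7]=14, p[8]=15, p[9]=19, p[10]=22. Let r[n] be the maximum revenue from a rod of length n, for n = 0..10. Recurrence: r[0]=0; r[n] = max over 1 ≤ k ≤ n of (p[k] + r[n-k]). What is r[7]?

   n    0    1    2    3    4    5    6    7    8    9   10
r[n]    0    3    6    9   12   15   18   21   24   27   30

21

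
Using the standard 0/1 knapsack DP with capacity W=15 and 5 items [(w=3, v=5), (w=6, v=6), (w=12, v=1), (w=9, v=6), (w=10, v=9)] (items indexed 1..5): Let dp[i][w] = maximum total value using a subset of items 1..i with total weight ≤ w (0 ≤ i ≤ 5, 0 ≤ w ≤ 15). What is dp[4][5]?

i\w   0   1   2   3   4   5   6   7   8   9  10  11  12  13  14  15
  0   0   0   0   0   0   0   0   0   0   0   0   0   0   0   0   0
  1   0   0   0   5   5   5   5   5   5   5   5   5   5   5   5   5
  2   0   0   0   5   5   5   6   6   6  11  11  11  11  11  11  11
  3   0   0   0   5   5   5   6   6   6  11  11  11  11  11  11  11
  4   0   0   0   5   5   5   6   6   6  11  11  11  11  11  11  12
  5   0   0   0   5   5   5   6   6   6  11  11  11  11  14  14  14

5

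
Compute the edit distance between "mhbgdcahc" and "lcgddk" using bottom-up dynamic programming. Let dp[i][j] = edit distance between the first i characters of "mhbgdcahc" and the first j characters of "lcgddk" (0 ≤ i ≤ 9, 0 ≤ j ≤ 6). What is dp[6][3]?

5

   ''  l  c  g  d  d  k
''  0  1  2  3  4  5  6
 m  1  1  2  3  4  5  6
 h  2  2  2  3  4  5  6
 b  3  3  3  3  4  5  6
 g  4  4  4  3  4  5  6
 d  5  5  5  4  3  4  5
 c  6  6  5  5  4  4  5
 a  7  7  6  6  5  5  5
 h  8  8  7  7  6  6  6
 c  9  9  8  8  7  7  7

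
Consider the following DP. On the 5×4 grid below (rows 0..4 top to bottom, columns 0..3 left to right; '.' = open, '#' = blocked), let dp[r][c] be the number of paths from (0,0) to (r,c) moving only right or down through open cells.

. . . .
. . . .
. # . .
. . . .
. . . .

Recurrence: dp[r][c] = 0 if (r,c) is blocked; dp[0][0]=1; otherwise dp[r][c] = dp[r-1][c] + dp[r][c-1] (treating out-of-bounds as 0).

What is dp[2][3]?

7

r\c   0   1   2   3
  0   1   1   1   1
  1   1   2   3   4
  2   1   0   3   7
  3   1   1   4  11
  4   1   2   6  17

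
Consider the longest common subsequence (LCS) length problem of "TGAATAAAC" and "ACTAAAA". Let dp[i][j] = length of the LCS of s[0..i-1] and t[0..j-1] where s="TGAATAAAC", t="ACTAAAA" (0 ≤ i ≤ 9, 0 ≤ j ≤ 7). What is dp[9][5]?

4

   ''  A  C  T  A  A  A  A
''  0  0  0  0  0  0  0  0
 T  0  0  0  1  1  1  1  1
 G  0  0  0  1  1  1  1  1
 A  0  1  1  1  2  2  2  2
 A  0  1  1  1  2  3  3  3
 T  0  1  1  2  2  3  3  3
 A  0  1  1  2  3  3  4  4
 A  0  1  1  2  3  4  4  5
 A  0  1  1  2  3  4  5  5
 C  0  1  2  2  3  4  5  5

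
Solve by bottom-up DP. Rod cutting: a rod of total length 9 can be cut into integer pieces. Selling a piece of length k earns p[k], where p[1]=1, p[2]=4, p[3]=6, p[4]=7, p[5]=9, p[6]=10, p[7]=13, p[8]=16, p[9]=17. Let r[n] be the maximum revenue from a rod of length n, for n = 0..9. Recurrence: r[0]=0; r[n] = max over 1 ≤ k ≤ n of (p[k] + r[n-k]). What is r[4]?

   n    0    1    2    3    4    5    6    7    8    9
r[n]    0    1    4    6    8   10   12   14   16   18

8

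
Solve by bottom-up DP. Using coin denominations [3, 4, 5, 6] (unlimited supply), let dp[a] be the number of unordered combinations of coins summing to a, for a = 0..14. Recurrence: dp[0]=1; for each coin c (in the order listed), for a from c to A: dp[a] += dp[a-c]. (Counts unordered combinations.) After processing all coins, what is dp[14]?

after  coin     0     1     2     3     4     5     6     7     8     9    10    11    12    13    14
          3     1     0     0     1     0     0     1     0     0     1     0     0     1     0     0
          4     1     0     0     1     1     0     1     1     1     1     1     1     2     1     1
          5     1     0     0     1     1     1     1     1     2     2     2     2     3     3     3
          6     1     0     0     1     1     1     2     1     2     3     3     3     5     4     5

5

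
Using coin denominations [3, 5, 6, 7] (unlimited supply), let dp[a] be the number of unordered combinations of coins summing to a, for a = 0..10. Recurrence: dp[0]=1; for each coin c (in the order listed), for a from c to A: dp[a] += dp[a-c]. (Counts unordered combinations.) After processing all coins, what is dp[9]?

2

after  coin     0     1     2     3     4     5     6     7     8     9    10
          3     1     0     0     1     0     0     1     0     0     1     0
          5     1     0     0     1     0     1     1     0     1     1     1
          6     1     0     0     1     0     1     2     0     1     2     1
          7     1     0     0     1     0     1     2     1     1     2     2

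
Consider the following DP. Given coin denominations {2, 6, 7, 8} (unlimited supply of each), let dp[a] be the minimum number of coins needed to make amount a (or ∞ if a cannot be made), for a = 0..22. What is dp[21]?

 a  0  1  2  3  4  5  6  7  8  9 10 11 12 13 14 15 16 17 18 19 20 21 22
dp  0  -  1  -  2  -  1  1  1  2  2  3  2  2  2  2  2  3  3  3  3  3  3
(- denotes ∞ / unreachable)

3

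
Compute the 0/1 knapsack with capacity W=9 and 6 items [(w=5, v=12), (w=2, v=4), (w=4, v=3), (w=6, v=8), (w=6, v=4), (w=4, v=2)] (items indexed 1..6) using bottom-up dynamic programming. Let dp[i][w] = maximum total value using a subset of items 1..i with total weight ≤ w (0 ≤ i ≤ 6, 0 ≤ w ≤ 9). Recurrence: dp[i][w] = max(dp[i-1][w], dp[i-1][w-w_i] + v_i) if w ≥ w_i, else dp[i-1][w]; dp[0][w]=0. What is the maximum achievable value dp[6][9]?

i\w   0   1   2   3   4   5   6   7   8   9
  0   0   0   0   0   0   0   0   0   0   0
  1   0   0   0   0   0  12  12  12  12  12
  2   0   0   4   4   4  12  12  16  16  16
  3   0   0   4   4   4  12  12  16  16  16
  4   0   0   4   4   4  12  12  16  16  16
  5   0   0   4   4   4  12  12  16  16  16
  6   0   0   4   4   4  12  12  16  16  16

16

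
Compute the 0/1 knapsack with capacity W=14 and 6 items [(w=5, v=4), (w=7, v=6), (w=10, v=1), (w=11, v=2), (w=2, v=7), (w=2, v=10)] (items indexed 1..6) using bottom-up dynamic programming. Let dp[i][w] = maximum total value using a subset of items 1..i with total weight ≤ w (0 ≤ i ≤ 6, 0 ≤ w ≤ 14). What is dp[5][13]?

i\w   0   1   2   3   4   5   6   7   8   9  10  11  12  13  14
  0   0   0   0   0   0   0   0   0   0   0   0   0   0   0   0
  1   0   0   0   0   0   4   4   4   4   4   4   4   4   4   4
  2   0   0   0   0   0   4   4   6   6   6   6   6  10  10  10
  3   0   0   0   0   0   4   4   6   6   6   6   6  10  10  10
  4   0   0   0   0   0   4   4   6   6   6   6   6  10  10  10
  5   0   0   7   7   7   7   7  11  11  13  13  13  13  13  17
  6   0   0  10  10  17  17  17  17  17  21  21  23  23  23  23

13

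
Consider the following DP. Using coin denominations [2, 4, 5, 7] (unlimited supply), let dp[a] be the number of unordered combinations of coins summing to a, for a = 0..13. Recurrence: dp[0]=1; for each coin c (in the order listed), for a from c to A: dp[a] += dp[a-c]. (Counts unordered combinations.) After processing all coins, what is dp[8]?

3

after  coin     0     1     2     3     4     5     6     7     8     9    10    11    12    13
          2     1     0     1     0     1     0     1     0     1     0     1     0     1     0
          4     1     0     1     0     2     0     2     0     3     0     3     0     4     0
          5     1     0     1     0     2     1     2     1     3     2     4     2     5     3
          7     1     0     1     0     2     1     2     2     3     3     4     4     6     5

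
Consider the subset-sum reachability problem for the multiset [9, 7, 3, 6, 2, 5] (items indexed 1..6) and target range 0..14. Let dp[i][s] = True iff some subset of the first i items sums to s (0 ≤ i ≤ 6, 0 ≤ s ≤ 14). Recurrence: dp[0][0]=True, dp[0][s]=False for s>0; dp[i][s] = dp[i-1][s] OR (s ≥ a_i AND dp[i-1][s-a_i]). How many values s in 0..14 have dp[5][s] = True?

i\s   0   1   2   3   4   5   6   7   8   9  10  11  12  13  14
  0   T   F   F   F   F   F   F   F   F   F   F   F   F   F   F
  1   T   F   F   F   F   F   F   F   F   T   F   F   F   F   F
  2   T   F   F   F   F   F   F   T   F   T   F   F   F   F   F
  3   T   F   F   T   F   F   F   T   F   T   T   F   T   F   F
  4   T   F   F   T   F   F   T   T   F   T   T   F   T   T   F
  5   T   F   T   T   F   T   T   T   T   T   T   T   T   T   T
  6   T   F   T   T   F   T   T   T   T   T   T   T   T   T   T

13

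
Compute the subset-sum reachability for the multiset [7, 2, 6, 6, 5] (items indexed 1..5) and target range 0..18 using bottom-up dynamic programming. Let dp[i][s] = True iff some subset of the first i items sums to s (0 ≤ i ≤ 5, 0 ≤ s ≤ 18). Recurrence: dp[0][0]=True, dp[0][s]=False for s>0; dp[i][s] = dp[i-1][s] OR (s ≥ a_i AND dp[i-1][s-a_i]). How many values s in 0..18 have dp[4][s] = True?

i\s   0   1   2   3   4   5   6   7   8   9  10  11  12  13  14  15  16  17  18
  0   T   F   F   F   F   F   F   F   F   F   F   F   F   F   F   F   F   F   F
  1   T   F   F   F   F   F   F   T   F   F   F   F   F   F   F   F   F   F   F
  2   T   F   T   F   F   F   F   T   F   T   F   F   F   F   F   F   F   F   F
  3   T   F   T   F   F   F   T   T   T   T   F   F   F   T   F   T   F   F   F
  4   T   F   T   F   F   F   T   T   T   T   F   F   T   T   T   T   F   F   F
  5   T   F   T   F   F   T   T   T   T   T   F   T   T   T   T   T   F   T   T

10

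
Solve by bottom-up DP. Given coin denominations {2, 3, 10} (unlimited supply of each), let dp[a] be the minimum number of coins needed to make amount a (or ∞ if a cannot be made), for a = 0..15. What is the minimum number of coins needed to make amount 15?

3

 a  0  1  2  3  4  5  6  7  8  9 10 11 12 13 14 15
dp  0  -  1  1  2  2  2  3  3  3  1  4  2  2  3  3
(- denotes ∞ / unreachable)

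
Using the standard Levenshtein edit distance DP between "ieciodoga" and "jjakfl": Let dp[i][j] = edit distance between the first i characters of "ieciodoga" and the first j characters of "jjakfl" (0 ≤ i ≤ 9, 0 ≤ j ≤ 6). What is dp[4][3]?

4

   ''  j  j  a  k  f  l
''  0  1  2  3  4  5  6
 i  1  1  2  3  4  5  6
 e  2  2  2  3  4  5  6
 c  3  3  3  3  4  5  6
 i  4  4  4  4  4  5  6
 o  5  5  5  5  5  5  6
 d  6  6  6  6  6  6  6
 o  7  7  7  7  7  7  7
 g  8  8  8  8  8  8  8
 a  9  9  9  8  9  9  9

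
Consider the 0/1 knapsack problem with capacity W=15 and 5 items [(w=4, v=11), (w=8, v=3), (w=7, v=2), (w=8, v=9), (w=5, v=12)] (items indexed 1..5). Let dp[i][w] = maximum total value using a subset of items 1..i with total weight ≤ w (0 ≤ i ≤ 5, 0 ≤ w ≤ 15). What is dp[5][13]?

i\w   0   1   2   3   4   5   6   7   8   9  10  11  12  13  14  15
  0   0   0   0   0   0   0   0   0   0   0   0   0   0   0   0   0
  1   0   0   0   0  11  11  11  11  11  11  11  11  11  11  11  11
  2   0   0   0   0  11  11  11  11  11  11  11  11  14  14  14  14
  3   0   0   0   0  11  11  11  11  11  11  11  13  14  14  14  14
  4   0   0   0   0  11  11  11  11  11  11  11  13  20  20  20  20
  5   0   0   0   0  11  12  12  12  12  23  23  23  23  23  23  23

23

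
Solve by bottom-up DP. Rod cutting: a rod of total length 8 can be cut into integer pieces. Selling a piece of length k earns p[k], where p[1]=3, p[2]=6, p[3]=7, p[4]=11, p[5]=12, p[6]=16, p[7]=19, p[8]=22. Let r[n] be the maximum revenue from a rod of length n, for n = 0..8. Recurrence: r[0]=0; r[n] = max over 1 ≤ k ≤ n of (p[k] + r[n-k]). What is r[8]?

24

   n    0    1    2    3    4    5    6    7    8
r[n]    0    3    6    9   12   15   18   21   24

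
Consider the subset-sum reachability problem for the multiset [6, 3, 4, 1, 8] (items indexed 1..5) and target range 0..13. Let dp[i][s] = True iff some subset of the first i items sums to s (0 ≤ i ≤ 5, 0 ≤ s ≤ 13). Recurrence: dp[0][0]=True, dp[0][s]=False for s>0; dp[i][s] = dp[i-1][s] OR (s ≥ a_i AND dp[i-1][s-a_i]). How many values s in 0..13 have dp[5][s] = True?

13

i\s   0   1   2   3   4   5   6   7   8   9  10  11  12  13
  0   T   F   F   F   F   F   F   F   F   F   F   F   F   F
  1   T   F   F   F   F   F   T   F   F   F   F   F   F   F
  2   T   F   F   T   F   F   T   F   F   T   F   F   F   F
  3   T   F   F   T   T   F   T   T   F   T   T   F   F   T
  4   T   T   F   T   T   T   T   T   T   T   T   T   F   T
  5   T   T   F   T   T   T   T   T   T   T   T   T   T   T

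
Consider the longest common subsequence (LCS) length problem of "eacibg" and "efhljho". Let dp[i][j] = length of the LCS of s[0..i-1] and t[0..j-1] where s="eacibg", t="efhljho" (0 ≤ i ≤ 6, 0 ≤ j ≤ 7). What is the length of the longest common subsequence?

   ''  e  f  h  l  j  h  o
''  0  0  0  0  0  0  0  0
 e  0  1  1  1  1  1  1  1
 a  0  1  1  1  1  1  1  1
 c  0  1  1  1  1  1  1  1
 i  0  1  1  1  1  1  1  1
 b  0  1  1  1  1  1  1  1
 g  0  1  1  1  1  1  1  1

1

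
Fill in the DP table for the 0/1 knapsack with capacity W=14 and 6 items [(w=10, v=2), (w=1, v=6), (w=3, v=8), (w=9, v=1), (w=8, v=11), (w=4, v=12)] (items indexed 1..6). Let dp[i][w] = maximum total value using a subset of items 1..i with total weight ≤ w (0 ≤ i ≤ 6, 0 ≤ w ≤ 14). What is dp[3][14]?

i\w   0   1   2   3   4   5   6   7   8   9  10  11  12  13  14
  0   0   0   0   0   0   0   0   0   0   0   0   0   0   0   0
  1   0   0   0   0   0   0   0   0   0   0   2   2   2   2   2
  2   0   6   6   6   6   6   6   6   6   6   6   8   8   8   8
  3   0   6   6   8  14  14  14  14  14  14  14  14  14  14  16
  4   0   6   6   8  14  14  14  14  14  14  14  14  14  15  16
  5   0   6   6   8  14  14  14  14  14  17  17  19  25  25  25
  6   0   6   6   8  14  18  18  20  26  26  26  26  26  29  29

16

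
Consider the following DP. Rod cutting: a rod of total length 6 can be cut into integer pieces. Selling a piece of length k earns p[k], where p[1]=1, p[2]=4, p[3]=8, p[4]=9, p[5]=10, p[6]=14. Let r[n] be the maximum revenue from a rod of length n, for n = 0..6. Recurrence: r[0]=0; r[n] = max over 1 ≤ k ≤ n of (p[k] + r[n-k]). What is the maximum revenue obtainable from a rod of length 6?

   n    0    1    2    3    4    5    6
r[n]    0    1    4    8    9   12   16

16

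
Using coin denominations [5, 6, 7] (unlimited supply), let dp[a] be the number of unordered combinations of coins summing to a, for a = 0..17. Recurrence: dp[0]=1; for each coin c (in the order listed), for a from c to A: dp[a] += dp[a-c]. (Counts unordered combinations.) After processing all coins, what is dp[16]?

after  coin     0     1     2     3     4     5     6     7     8     9    10    11    12    13    14    15    16    17
          5     1     0     0     0     0     1     0     0     0     0     1     0     0     0     0     1     0     0
          6     1     0     0     0     0     1     1     0     0     0     1     1     1     0     0     1     1     1
          7     1     0     0     0     0     1     1     1     0     0     1     1     2     1     1     1     1     2

1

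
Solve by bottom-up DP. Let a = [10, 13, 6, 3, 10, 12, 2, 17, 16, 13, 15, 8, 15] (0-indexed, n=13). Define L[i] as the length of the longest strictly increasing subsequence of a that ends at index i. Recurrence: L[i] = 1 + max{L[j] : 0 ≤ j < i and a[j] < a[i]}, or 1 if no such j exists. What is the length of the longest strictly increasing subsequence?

5

   i    0    1    2    3    4    5    6    7    8    9   10   11   12
a[i]   10   13    6    3   10   12    2   17   16   13   15    8   15
L[i]    1    2    1    1    2    3    1    4    4    4    5    2    5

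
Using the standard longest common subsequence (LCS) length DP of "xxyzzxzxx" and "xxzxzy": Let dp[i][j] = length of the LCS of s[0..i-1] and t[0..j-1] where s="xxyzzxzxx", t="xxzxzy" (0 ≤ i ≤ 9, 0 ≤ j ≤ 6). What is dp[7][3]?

   ''  x  x  z  x  z  y
''  0  0  0  0  0  0  0
 x  0  1  1  1  1  1  1
 x  0  1  2  2  2  2  2
 y  0  1  2  2  2  2  3
 z  0  1  2  3  3  3  3
 z  0  1  2  3  3  4  4
 x  0  1  2  3  4  4  4
 z  0  1  2  3  4  5  5
 x  0  1  2  3  4  5  5
 x  0  1  2  3  4  5  5

3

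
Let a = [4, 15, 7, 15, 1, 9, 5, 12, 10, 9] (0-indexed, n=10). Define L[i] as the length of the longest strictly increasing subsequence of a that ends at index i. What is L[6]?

2

   i    0    1    2    3    4    5    6    7    8    9
a[i]    4   15    7   15    1    9    5   12   10    9
L[i]    1    2    2    3    1    3    2    4    4    3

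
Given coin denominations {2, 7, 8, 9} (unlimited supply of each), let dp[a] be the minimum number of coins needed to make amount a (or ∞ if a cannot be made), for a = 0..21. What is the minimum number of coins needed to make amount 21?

3

 a  0  1  2  3  4  5  6  7  8  9 10 11 12 13 14 15 16 17 18 19 20 21
dp  0  -  1  -  2  -  3  1  1  1  2  2  3  3  2  2  2  2  2  3  3  3
(- denotes ∞ / unreachable)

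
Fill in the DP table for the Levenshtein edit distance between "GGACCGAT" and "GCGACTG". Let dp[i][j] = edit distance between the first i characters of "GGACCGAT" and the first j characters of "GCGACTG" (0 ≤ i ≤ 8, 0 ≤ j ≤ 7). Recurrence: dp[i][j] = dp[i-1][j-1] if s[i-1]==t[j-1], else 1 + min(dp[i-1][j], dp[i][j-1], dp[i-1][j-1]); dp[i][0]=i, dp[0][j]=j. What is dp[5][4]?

3

   ''  G  C  G  A  C  T  G
''  0  1  2  3  4  5  6  7
 G  1  0  1  2  3  4  5  6
 G  2  1  1  1  2  3  4  5
 A  3  2  2  2  1  2  3  4
 C  4  3  2  3  2  1  2  3
 C  5  4  3  3  3  2  2  3
 G  6  5  4  3  4  3  3  2
 A  7  6  5  4  3  4  4  3
 T  8  7  6  5  4  4  4  4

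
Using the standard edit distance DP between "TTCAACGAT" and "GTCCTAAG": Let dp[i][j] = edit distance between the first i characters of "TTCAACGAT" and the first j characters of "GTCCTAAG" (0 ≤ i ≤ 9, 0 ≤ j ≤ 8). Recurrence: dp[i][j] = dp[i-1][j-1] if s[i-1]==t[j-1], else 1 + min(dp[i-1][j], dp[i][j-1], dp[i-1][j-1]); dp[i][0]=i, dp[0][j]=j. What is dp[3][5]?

3

   ''  G  T  C  C  T  A  A  G
''  0  1  2  3  4  5  6  7  8
 T  1  1  1  2  3  4  5  6  7
 T  2  2  1  2  3  3  4  5  6
 C  3  3  2  1  2  3  4  5  6
 A  4  4  3  2  2  3  3  4  5
 A  5  5  4  3  3  3  3  3  4
 C  6  6  5  4  3  4  4  4  4
 G  7  6  6  5  4  4  5  5  4
 A  8  7  7  6  5  5  4  5  5
 T  9  8  7  7  6  5  5  5  6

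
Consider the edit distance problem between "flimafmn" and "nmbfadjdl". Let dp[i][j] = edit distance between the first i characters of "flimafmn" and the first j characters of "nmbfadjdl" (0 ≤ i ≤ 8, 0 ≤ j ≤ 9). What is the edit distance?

   ''  n  m  b  f  a  d  j  d  l
''  0  1  2  3  4  5  6  7  8  9
 f  1  1  2  3  3  4  5  6  7  8
 l  2  2  2  3  4  4  5  6  7  7
 i  3  3  3  3  4  5  5  6  7  8
 m  4  4  3  4  4  5  6  6  7  8
 a  5  5  4  4  5  4  5  6  7  8
 f  6  6  5  5  4  5  5  6  7  8
 m  7  7  6  6  5  5  6  6  7  8
 n  8  7  7  7  6  6  6  7  7  8

8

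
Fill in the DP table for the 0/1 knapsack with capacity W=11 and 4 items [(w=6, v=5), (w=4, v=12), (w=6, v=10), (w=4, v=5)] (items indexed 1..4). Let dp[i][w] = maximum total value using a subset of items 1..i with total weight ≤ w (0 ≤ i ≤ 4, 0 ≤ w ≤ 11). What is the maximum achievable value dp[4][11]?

22

i\w   0   1   2   3   4   5   6   7   8   9  10  11
  0   0   0   0   0   0   0   0   0   0   0   0   0
  1   0   0   0   0   0   0   5   5   5   5   5   5
  2   0   0   0   0  12  12  12  12  12  12  17  17
  3   0   0   0   0  12  12  12  12  12  12  22  22
  4   0   0   0   0  12  12  12  12  17  17  22  22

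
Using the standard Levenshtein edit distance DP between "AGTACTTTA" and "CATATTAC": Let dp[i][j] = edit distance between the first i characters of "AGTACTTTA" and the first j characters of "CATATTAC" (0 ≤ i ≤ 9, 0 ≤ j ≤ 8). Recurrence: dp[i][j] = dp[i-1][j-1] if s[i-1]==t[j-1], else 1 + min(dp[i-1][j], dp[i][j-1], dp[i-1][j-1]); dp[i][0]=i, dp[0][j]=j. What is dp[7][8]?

   ''  C  A  T  A  T  T  A  C
''  0  1  2  3  4  5  6  7  8
 A  1  1  1  2  3  4  5  6  7
 G  2  2  2  2  3  4  5  6  7
 T  3  3  3  2  3  3  4  5  6
 A  4  4  3  3  2  3  4  4  5
 C  5  4  4  4  3  3  4  5  4
 T  6  5  5  4  4  3  3  4  5
 T  7  6  6  5  5  4  3  4  5
 T  8  7  7  6  6  5  4  4  5
 A  9  8  7  7  6  6  5  4  5

5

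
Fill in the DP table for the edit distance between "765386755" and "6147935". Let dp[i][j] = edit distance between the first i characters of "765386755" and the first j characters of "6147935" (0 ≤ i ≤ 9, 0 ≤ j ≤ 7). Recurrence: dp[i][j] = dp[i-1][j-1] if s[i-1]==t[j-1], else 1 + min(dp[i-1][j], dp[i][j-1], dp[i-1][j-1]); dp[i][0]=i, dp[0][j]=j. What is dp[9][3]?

8

   ''  6  1  4  7  9  3  5
''  0  1  2  3  4  5  6  7
 7  1  1  2  3  3  4  5  6
 6  2  1  2  3  4  4  5  6
 5  3  2  2  3  4  5  5  5
 3  4  3  3  3  4  5  5  6
 8  5  4  4  4  4  5  6  6
 6  6  5  5  5  5  5  6  7
 7  7  6  6  6  5  6  6  7
 5  8  7  7  7  6  6  7  6
 5  9  8  8  8  7  7  7  7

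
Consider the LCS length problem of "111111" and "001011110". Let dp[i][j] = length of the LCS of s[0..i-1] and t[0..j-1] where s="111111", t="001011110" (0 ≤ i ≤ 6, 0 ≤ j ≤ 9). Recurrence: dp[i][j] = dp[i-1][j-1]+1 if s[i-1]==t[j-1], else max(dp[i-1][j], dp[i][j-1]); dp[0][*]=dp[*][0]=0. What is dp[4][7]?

   ''  0  0  1  0  1  1  1  1  0
''  0  0  0  0  0  0  0  0  0  0
 1  0  0  0  1  1  1  1  1  1  1
 1  0  0  0  1  1  2  2  2  2  2
 1  0  0  0  1  1  2  3  3  3  3
 1  0  0  0  1  1  2  3  4  4  4
 1  0  0  0  1  1  2  3  4  5  5
 1  0  0  0  1  1  2  3  4  5  5

4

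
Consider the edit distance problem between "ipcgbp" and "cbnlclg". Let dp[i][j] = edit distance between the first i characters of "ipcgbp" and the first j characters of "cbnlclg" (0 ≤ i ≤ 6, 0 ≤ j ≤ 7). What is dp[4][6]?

   ''  c  b  n  l  c  l  g
''  0  1  2  3  4  5  6  7
 i  1  1  2  3  4  5  6  7
 p  2  2  2  3  4  5  6  7
 c  3  2  3  3  4  4  5  6
 g  4  3  3  4  4  5  5  5
 b  5  4  3  4  5  5  6  6
 p  6  5  4  4  5  6  6  7

5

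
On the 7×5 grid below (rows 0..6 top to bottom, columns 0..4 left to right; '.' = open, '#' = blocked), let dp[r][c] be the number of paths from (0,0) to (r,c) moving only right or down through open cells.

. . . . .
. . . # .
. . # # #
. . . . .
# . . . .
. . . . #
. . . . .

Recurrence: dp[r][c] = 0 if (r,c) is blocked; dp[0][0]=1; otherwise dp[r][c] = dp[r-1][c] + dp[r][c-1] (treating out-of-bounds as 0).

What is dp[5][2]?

r\c   0   1   2   3   4
  0   1   1   1   1   1
  1   1   2   3   0   1
  2   1   3   0   0   0
  3   1   4   4   4   4
  4   0   4   8  12  16
  5   0   4  12  24   0
  6   0   4  16  40  40

12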